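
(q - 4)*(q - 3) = q^2 - 7*q + 12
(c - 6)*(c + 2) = c^2 - 4*c - 12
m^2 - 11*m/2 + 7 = (m - 7/2)*(m - 2)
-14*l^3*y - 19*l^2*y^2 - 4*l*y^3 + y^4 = y*(-7*l + y)*(l + y)*(2*l + y)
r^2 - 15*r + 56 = (r - 8)*(r - 7)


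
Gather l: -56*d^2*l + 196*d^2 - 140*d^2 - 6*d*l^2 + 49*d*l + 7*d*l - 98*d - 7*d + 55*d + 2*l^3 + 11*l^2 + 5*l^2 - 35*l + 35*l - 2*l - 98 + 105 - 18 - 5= 56*d^2 - 50*d + 2*l^3 + l^2*(16 - 6*d) + l*(-56*d^2 + 56*d - 2) - 16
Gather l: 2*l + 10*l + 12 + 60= 12*l + 72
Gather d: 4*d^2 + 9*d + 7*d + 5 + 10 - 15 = 4*d^2 + 16*d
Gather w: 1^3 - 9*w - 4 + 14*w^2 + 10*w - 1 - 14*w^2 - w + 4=0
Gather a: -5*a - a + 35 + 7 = 42 - 6*a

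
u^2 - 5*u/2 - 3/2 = (u - 3)*(u + 1/2)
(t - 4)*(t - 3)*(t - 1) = t^3 - 8*t^2 + 19*t - 12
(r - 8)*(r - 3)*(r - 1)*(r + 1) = r^4 - 11*r^3 + 23*r^2 + 11*r - 24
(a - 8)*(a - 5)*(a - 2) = a^3 - 15*a^2 + 66*a - 80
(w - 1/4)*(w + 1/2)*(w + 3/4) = w^3 + w^2 + w/16 - 3/32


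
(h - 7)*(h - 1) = h^2 - 8*h + 7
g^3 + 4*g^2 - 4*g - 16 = (g - 2)*(g + 2)*(g + 4)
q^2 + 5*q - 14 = (q - 2)*(q + 7)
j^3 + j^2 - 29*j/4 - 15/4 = (j - 5/2)*(j + 1/2)*(j + 3)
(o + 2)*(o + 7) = o^2 + 9*o + 14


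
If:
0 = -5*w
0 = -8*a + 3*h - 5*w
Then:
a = 3*h/8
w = 0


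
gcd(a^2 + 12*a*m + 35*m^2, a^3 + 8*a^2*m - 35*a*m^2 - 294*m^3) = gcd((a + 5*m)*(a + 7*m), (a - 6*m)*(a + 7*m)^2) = a + 7*m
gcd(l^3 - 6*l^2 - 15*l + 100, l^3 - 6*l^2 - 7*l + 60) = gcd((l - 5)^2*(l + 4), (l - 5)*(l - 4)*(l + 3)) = l - 5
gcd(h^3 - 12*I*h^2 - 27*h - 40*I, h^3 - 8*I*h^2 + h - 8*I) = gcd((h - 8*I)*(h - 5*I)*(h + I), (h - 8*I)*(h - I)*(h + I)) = h^2 - 7*I*h + 8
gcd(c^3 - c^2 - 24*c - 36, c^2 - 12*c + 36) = c - 6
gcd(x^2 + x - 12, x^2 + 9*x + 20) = x + 4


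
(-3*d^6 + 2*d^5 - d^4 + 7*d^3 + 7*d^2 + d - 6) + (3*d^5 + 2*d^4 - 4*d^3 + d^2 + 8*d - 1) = -3*d^6 + 5*d^5 + d^4 + 3*d^3 + 8*d^2 + 9*d - 7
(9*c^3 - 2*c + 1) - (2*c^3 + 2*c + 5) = 7*c^3 - 4*c - 4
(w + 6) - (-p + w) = p + 6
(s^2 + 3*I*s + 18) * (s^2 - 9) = s^4 + 3*I*s^3 + 9*s^2 - 27*I*s - 162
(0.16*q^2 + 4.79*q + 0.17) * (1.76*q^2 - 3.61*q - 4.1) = 0.2816*q^4 + 7.8528*q^3 - 17.6487*q^2 - 20.2527*q - 0.697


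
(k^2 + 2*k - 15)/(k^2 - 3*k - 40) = (k - 3)/(k - 8)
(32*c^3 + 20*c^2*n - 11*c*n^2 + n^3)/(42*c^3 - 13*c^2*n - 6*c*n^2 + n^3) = (32*c^3 + 20*c^2*n - 11*c*n^2 + n^3)/(42*c^3 - 13*c^2*n - 6*c*n^2 + n^3)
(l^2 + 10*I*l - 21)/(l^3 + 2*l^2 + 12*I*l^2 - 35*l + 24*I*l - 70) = (l + 3*I)/(l^2 + l*(2 + 5*I) + 10*I)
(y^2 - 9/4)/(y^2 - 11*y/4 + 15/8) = 2*(2*y + 3)/(4*y - 5)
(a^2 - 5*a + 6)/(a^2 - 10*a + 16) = (a - 3)/(a - 8)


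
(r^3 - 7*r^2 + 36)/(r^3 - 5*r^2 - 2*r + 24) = (r - 6)/(r - 4)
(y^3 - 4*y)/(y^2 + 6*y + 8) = y*(y - 2)/(y + 4)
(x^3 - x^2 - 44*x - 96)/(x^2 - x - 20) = (x^2 - 5*x - 24)/(x - 5)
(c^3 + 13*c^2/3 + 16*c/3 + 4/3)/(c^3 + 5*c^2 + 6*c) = (3*c^2 + 7*c + 2)/(3*c*(c + 3))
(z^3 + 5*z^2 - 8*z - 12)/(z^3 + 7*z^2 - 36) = (z + 1)/(z + 3)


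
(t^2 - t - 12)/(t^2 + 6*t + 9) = (t - 4)/(t + 3)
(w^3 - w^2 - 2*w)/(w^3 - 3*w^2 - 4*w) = (w - 2)/(w - 4)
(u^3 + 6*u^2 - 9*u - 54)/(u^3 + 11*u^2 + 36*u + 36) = (u - 3)/(u + 2)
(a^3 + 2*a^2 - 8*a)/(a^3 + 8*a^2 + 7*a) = (a^2 + 2*a - 8)/(a^2 + 8*a + 7)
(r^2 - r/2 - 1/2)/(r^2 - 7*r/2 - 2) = (r - 1)/(r - 4)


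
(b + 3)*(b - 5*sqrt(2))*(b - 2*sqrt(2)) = b^3 - 7*sqrt(2)*b^2 + 3*b^2 - 21*sqrt(2)*b + 20*b + 60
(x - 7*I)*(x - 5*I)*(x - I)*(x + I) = x^4 - 12*I*x^3 - 34*x^2 - 12*I*x - 35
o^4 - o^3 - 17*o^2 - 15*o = o*(o - 5)*(o + 1)*(o + 3)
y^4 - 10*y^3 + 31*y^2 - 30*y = y*(y - 5)*(y - 3)*(y - 2)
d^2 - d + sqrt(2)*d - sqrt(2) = (d - 1)*(d + sqrt(2))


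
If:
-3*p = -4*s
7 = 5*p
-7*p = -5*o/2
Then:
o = 98/25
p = 7/5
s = 21/20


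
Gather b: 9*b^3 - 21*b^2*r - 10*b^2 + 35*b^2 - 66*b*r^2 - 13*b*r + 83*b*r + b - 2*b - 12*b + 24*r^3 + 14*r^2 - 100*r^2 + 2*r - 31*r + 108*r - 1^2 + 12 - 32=9*b^3 + b^2*(25 - 21*r) + b*(-66*r^2 + 70*r - 13) + 24*r^3 - 86*r^2 + 79*r - 21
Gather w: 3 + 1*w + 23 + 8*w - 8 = 9*w + 18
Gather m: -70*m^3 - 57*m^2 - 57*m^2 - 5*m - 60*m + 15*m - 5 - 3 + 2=-70*m^3 - 114*m^2 - 50*m - 6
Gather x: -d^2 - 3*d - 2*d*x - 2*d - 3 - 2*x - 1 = -d^2 - 5*d + x*(-2*d - 2) - 4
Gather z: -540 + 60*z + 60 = 60*z - 480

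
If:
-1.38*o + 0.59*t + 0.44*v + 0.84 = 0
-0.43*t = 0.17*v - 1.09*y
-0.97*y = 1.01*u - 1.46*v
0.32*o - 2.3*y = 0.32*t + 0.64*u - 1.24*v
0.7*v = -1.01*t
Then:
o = 0.60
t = 0.18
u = -0.41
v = -0.26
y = 0.03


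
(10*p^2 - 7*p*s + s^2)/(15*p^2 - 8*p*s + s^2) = (2*p - s)/(3*p - s)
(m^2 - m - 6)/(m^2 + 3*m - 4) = (m^2 - m - 6)/(m^2 + 3*m - 4)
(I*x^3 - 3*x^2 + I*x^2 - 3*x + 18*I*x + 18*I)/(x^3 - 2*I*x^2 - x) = (I*x^3 + x^2*(-3 + I) + x*(-3 + 18*I) + 18*I)/(x^3 - 2*I*x^2 - x)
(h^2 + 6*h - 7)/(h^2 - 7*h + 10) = (h^2 + 6*h - 7)/(h^2 - 7*h + 10)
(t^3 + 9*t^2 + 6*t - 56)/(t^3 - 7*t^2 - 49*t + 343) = (t^2 + 2*t - 8)/(t^2 - 14*t + 49)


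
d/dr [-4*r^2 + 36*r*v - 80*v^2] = -8*r + 36*v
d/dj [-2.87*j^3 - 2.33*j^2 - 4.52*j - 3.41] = -8.61*j^2 - 4.66*j - 4.52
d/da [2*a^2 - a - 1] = 4*a - 1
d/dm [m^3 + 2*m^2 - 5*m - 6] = 3*m^2 + 4*m - 5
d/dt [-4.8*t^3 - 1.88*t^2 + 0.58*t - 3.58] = -14.4*t^2 - 3.76*t + 0.58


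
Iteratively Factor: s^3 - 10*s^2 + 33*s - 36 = (s - 4)*(s^2 - 6*s + 9) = (s - 4)*(s - 3)*(s - 3)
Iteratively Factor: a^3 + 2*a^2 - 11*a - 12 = (a + 4)*(a^2 - 2*a - 3) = (a - 3)*(a + 4)*(a + 1)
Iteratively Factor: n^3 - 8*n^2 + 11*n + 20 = (n - 4)*(n^2 - 4*n - 5) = (n - 5)*(n - 4)*(n + 1)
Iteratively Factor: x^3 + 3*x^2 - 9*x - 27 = (x + 3)*(x^2 - 9) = (x + 3)^2*(x - 3)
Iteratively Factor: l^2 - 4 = (l + 2)*(l - 2)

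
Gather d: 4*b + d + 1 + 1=4*b + d + 2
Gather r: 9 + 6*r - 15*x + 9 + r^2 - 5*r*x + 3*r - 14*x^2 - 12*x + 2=r^2 + r*(9 - 5*x) - 14*x^2 - 27*x + 20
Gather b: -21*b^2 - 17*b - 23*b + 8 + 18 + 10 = -21*b^2 - 40*b + 36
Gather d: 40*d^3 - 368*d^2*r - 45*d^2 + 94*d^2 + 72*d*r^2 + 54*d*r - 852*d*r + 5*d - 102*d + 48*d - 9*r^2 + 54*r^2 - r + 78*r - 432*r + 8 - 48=40*d^3 + d^2*(49 - 368*r) + d*(72*r^2 - 798*r - 49) + 45*r^2 - 355*r - 40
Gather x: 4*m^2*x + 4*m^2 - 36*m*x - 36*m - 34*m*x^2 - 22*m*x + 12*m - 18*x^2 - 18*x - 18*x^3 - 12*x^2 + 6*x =4*m^2 - 24*m - 18*x^3 + x^2*(-34*m - 30) + x*(4*m^2 - 58*m - 12)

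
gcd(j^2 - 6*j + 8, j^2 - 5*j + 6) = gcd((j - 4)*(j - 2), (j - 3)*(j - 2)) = j - 2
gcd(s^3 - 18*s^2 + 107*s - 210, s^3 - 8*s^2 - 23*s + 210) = s^2 - 13*s + 42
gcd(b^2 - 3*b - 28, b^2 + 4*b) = b + 4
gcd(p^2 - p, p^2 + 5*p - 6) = p - 1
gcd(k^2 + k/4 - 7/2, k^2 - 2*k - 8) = k + 2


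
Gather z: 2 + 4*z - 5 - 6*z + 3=-2*z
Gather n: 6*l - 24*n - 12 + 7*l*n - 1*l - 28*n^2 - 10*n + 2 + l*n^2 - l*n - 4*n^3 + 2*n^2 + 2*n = 5*l - 4*n^3 + n^2*(l - 26) + n*(6*l - 32) - 10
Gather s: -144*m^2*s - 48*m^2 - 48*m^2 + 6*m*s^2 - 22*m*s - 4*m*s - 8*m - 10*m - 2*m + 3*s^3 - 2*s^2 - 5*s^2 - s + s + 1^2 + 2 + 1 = -96*m^2 - 20*m + 3*s^3 + s^2*(6*m - 7) + s*(-144*m^2 - 26*m) + 4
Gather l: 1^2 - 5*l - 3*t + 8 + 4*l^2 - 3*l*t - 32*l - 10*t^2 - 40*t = 4*l^2 + l*(-3*t - 37) - 10*t^2 - 43*t + 9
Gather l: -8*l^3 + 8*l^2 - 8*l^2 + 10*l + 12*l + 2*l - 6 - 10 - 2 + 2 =-8*l^3 + 24*l - 16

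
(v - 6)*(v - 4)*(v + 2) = v^3 - 8*v^2 + 4*v + 48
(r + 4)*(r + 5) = r^2 + 9*r + 20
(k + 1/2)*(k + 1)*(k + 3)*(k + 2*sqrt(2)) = k^4 + 2*sqrt(2)*k^3 + 9*k^3/2 + 5*k^2 + 9*sqrt(2)*k^2 + 3*k/2 + 10*sqrt(2)*k + 3*sqrt(2)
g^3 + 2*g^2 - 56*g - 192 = (g - 8)*(g + 4)*(g + 6)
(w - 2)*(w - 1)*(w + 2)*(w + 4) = w^4 + 3*w^3 - 8*w^2 - 12*w + 16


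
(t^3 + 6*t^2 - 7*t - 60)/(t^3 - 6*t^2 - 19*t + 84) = (t + 5)/(t - 7)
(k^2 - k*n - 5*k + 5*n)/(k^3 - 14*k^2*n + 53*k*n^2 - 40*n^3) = (k - 5)/(k^2 - 13*k*n + 40*n^2)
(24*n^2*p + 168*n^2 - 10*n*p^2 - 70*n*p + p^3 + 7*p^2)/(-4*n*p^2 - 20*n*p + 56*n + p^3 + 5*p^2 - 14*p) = (-6*n + p)/(p - 2)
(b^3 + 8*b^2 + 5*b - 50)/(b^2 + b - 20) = (b^2 + 3*b - 10)/(b - 4)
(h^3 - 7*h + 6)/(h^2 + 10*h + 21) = (h^2 - 3*h + 2)/(h + 7)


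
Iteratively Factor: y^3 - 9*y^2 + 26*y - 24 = (y - 3)*(y^2 - 6*y + 8) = (y - 4)*(y - 3)*(y - 2)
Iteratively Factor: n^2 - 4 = (n + 2)*(n - 2)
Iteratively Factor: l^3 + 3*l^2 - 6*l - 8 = (l - 2)*(l^2 + 5*l + 4) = (l - 2)*(l + 4)*(l + 1)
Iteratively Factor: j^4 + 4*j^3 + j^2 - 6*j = (j - 1)*(j^3 + 5*j^2 + 6*j) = j*(j - 1)*(j^2 + 5*j + 6) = j*(j - 1)*(j + 3)*(j + 2)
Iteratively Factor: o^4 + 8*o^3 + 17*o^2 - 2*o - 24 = (o + 2)*(o^3 + 6*o^2 + 5*o - 12) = (o + 2)*(o + 3)*(o^2 + 3*o - 4) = (o + 2)*(o + 3)*(o + 4)*(o - 1)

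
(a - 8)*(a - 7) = a^2 - 15*a + 56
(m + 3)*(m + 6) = m^2 + 9*m + 18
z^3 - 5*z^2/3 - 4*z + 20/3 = (z - 2)*(z - 5/3)*(z + 2)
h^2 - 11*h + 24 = (h - 8)*(h - 3)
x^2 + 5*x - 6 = (x - 1)*(x + 6)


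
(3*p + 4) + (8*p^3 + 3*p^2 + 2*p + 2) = 8*p^3 + 3*p^2 + 5*p + 6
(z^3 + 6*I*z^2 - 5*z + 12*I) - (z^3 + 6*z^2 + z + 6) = -6*z^2 + 6*I*z^2 - 6*z - 6 + 12*I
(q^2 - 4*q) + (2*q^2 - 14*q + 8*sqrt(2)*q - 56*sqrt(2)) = 3*q^2 - 18*q + 8*sqrt(2)*q - 56*sqrt(2)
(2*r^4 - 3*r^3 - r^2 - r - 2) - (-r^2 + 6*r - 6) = 2*r^4 - 3*r^3 - 7*r + 4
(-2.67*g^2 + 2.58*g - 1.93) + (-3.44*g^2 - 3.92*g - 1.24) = -6.11*g^2 - 1.34*g - 3.17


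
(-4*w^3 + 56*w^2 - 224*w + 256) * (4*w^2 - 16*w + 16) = -16*w^5 + 288*w^4 - 1856*w^3 + 5504*w^2 - 7680*w + 4096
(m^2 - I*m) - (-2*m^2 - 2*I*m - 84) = 3*m^2 + I*m + 84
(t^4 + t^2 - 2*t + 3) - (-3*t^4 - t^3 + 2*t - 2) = 4*t^4 + t^3 + t^2 - 4*t + 5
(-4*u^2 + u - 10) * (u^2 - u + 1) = -4*u^4 + 5*u^3 - 15*u^2 + 11*u - 10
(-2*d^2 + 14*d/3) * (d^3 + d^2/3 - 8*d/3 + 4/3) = -2*d^5 + 4*d^4 + 62*d^3/9 - 136*d^2/9 + 56*d/9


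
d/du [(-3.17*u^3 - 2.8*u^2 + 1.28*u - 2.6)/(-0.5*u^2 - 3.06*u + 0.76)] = (1.585*u^4 + 19.4004*u^3 + 1.9804*u^2 - 6.856*u - 6.9832)/(0.25*u^4 + 3.06*u^3 + 8.6036*u^2 - 4.6512*u + 0.5776)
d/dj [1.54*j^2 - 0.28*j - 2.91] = 3.08*j - 0.28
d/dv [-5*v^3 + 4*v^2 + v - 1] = -15*v^2 + 8*v + 1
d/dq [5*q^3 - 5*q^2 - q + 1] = 15*q^2 - 10*q - 1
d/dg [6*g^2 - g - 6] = 12*g - 1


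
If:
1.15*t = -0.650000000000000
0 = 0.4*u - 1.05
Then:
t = -0.57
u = 2.62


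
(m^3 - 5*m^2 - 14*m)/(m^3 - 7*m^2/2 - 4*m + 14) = 2*m*(m - 7)/(2*m^2 - 11*m + 14)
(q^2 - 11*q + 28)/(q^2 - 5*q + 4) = (q - 7)/(q - 1)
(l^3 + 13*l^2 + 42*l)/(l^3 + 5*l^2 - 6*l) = (l + 7)/(l - 1)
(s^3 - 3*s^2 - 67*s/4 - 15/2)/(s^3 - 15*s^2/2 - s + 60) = (s + 1/2)/(s - 4)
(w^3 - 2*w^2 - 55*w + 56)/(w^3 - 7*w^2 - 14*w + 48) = (w^2 + 6*w - 7)/(w^2 + w - 6)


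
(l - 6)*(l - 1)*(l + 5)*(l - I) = l^4 - 2*l^3 - I*l^3 - 29*l^2 + 2*I*l^2 + 30*l + 29*I*l - 30*I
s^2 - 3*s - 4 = (s - 4)*(s + 1)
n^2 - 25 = (n - 5)*(n + 5)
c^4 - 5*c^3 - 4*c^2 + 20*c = c*(c - 5)*(c - 2)*(c + 2)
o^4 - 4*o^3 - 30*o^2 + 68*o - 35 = (o - 7)*(o - 1)^2*(o + 5)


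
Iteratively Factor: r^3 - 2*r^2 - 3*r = (r + 1)*(r^2 - 3*r) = r*(r + 1)*(r - 3)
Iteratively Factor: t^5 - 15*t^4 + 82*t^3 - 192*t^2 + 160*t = (t - 4)*(t^4 - 11*t^3 + 38*t^2 - 40*t) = (t - 5)*(t - 4)*(t^3 - 6*t^2 + 8*t) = (t - 5)*(t - 4)*(t - 2)*(t^2 - 4*t) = t*(t - 5)*(t - 4)*(t - 2)*(t - 4)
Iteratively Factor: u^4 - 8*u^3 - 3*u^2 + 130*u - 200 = (u - 5)*(u^3 - 3*u^2 - 18*u + 40) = (u - 5)^2*(u^2 + 2*u - 8) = (u - 5)^2*(u - 2)*(u + 4)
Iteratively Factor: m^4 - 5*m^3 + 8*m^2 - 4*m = (m - 2)*(m^3 - 3*m^2 + 2*m) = (m - 2)^2*(m^2 - m) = m*(m - 2)^2*(m - 1)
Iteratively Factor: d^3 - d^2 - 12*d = (d + 3)*(d^2 - 4*d) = d*(d + 3)*(d - 4)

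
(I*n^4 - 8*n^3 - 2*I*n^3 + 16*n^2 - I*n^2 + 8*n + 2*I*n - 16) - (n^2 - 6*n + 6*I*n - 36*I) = I*n^4 - 8*n^3 - 2*I*n^3 + 15*n^2 - I*n^2 + 14*n - 4*I*n - 16 + 36*I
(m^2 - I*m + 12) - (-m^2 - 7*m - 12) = 2*m^2 + 7*m - I*m + 24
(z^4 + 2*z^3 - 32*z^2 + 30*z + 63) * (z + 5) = z^5 + 7*z^4 - 22*z^3 - 130*z^2 + 213*z + 315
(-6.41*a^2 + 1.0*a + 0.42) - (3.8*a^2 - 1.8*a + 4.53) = -10.21*a^2 + 2.8*a - 4.11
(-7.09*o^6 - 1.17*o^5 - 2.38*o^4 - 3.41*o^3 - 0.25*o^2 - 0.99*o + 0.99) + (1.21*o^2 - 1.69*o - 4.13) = -7.09*o^6 - 1.17*o^5 - 2.38*o^4 - 3.41*o^3 + 0.96*o^2 - 2.68*o - 3.14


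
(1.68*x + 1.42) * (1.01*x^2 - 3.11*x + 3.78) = 1.6968*x^3 - 3.7906*x^2 + 1.9342*x + 5.3676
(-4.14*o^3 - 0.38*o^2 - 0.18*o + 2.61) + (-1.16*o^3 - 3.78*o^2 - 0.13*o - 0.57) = -5.3*o^3 - 4.16*o^2 - 0.31*o + 2.04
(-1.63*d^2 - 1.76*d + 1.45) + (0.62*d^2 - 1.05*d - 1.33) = -1.01*d^2 - 2.81*d + 0.12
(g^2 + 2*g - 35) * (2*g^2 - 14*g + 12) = 2*g^4 - 10*g^3 - 86*g^2 + 514*g - 420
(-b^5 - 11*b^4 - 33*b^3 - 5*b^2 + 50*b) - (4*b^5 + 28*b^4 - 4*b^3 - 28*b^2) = -5*b^5 - 39*b^4 - 29*b^3 + 23*b^2 + 50*b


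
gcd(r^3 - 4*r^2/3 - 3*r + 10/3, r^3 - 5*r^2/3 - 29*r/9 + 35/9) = r^2 + 2*r/3 - 5/3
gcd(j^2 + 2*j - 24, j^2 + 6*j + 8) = 1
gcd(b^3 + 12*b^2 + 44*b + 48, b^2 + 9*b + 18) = b + 6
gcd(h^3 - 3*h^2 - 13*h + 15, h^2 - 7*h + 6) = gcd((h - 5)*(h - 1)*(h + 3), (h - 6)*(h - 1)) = h - 1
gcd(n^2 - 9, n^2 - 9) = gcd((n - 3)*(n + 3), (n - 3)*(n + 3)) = n^2 - 9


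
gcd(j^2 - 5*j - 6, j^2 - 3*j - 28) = 1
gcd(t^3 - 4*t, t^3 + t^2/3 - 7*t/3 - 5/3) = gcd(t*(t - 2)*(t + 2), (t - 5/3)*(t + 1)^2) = 1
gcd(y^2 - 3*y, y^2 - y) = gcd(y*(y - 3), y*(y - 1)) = y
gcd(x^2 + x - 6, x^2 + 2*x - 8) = x - 2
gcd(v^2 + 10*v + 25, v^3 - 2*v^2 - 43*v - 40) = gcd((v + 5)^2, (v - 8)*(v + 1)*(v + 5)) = v + 5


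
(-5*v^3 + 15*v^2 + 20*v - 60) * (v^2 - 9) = -5*v^5 + 15*v^4 + 65*v^3 - 195*v^2 - 180*v + 540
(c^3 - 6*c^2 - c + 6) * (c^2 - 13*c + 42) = c^5 - 19*c^4 + 119*c^3 - 233*c^2 - 120*c + 252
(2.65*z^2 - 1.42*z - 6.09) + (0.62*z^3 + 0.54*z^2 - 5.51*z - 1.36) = 0.62*z^3 + 3.19*z^2 - 6.93*z - 7.45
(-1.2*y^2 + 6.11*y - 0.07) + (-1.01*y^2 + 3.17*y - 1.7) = -2.21*y^2 + 9.28*y - 1.77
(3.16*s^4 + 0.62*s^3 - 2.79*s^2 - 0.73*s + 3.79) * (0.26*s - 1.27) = 0.8216*s^5 - 3.852*s^4 - 1.5128*s^3 + 3.3535*s^2 + 1.9125*s - 4.8133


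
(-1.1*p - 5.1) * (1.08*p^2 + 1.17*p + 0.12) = -1.188*p^3 - 6.795*p^2 - 6.099*p - 0.612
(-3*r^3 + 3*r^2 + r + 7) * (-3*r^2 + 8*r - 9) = 9*r^5 - 33*r^4 + 48*r^3 - 40*r^2 + 47*r - 63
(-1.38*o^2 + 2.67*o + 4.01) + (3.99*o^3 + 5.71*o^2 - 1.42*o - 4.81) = 3.99*o^3 + 4.33*o^2 + 1.25*o - 0.8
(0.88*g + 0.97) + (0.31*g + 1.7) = 1.19*g + 2.67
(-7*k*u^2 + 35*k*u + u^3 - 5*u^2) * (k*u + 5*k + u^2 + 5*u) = -7*k^2*u^3 + 175*k^2*u - 6*k*u^4 + 150*k*u^2 + u^5 - 25*u^3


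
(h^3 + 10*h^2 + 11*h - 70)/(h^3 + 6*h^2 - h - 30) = (h + 7)/(h + 3)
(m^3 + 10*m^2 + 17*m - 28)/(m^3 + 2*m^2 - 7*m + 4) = (m + 7)/(m - 1)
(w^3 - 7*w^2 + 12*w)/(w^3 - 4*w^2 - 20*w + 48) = w*(w^2 - 7*w + 12)/(w^3 - 4*w^2 - 20*w + 48)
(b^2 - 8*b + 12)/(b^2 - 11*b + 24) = (b^2 - 8*b + 12)/(b^2 - 11*b + 24)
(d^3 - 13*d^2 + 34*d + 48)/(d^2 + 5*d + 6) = (d^3 - 13*d^2 + 34*d + 48)/(d^2 + 5*d + 6)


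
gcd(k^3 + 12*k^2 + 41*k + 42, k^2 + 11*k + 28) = k + 7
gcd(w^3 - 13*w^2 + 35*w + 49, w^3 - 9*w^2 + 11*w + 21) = w^2 - 6*w - 7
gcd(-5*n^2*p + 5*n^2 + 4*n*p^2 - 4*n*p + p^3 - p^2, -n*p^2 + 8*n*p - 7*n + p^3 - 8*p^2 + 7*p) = -n*p + n + p^2 - p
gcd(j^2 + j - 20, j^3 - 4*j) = 1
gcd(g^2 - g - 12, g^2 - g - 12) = g^2 - g - 12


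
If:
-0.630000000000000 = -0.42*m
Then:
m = 1.50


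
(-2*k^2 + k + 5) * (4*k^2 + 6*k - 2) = -8*k^4 - 8*k^3 + 30*k^2 + 28*k - 10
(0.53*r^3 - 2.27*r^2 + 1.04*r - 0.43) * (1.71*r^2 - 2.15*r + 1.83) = 0.9063*r^5 - 5.0212*r^4 + 7.6288*r^3 - 7.1254*r^2 + 2.8277*r - 0.7869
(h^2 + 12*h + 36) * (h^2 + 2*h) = h^4 + 14*h^3 + 60*h^2 + 72*h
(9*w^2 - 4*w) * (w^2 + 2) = 9*w^4 - 4*w^3 + 18*w^2 - 8*w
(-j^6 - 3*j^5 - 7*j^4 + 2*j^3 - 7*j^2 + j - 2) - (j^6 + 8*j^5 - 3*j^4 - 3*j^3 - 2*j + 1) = -2*j^6 - 11*j^5 - 4*j^4 + 5*j^3 - 7*j^2 + 3*j - 3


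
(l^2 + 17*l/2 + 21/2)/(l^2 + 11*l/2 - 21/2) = (2*l + 3)/(2*l - 3)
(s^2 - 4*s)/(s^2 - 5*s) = (s - 4)/(s - 5)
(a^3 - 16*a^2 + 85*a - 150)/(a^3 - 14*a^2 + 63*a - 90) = (a - 5)/(a - 3)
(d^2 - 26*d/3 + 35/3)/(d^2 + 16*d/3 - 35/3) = (d - 7)/(d + 7)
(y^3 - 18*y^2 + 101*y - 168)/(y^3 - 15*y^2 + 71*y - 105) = (y - 8)/(y - 5)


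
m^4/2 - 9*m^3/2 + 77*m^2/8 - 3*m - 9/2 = (m/2 + 1/4)*(m - 6)*(m - 2)*(m - 3/2)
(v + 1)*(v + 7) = v^2 + 8*v + 7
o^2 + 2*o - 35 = (o - 5)*(o + 7)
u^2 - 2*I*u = u*(u - 2*I)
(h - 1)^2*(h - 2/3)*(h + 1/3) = h^4 - 7*h^3/3 + 13*h^2/9 + h/9 - 2/9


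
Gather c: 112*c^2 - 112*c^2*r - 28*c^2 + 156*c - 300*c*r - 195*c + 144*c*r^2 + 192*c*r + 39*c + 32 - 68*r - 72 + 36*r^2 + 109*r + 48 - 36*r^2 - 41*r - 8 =c^2*(84 - 112*r) + c*(144*r^2 - 108*r)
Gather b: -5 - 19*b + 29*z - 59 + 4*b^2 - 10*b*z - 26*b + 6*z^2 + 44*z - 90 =4*b^2 + b*(-10*z - 45) + 6*z^2 + 73*z - 154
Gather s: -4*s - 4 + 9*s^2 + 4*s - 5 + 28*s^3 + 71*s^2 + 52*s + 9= 28*s^3 + 80*s^2 + 52*s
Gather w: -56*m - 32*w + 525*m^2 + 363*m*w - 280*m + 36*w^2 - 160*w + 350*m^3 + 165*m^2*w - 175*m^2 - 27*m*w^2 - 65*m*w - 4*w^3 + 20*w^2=350*m^3 + 350*m^2 - 336*m - 4*w^3 + w^2*(56 - 27*m) + w*(165*m^2 + 298*m - 192)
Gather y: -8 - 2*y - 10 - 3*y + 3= -5*y - 15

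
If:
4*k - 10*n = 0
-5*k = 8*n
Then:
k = 0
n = 0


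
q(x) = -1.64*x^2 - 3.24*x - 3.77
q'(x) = -3.28*x - 3.24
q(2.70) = -24.47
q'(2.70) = -12.10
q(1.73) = -14.28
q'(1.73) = -8.91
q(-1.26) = -2.29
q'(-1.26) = 0.89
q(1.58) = -12.98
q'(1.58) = -8.42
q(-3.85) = -15.60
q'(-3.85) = 9.39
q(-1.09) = -2.19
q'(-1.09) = 0.34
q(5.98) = -81.79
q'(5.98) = -22.85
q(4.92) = -59.41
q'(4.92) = -19.38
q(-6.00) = -43.37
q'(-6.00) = 16.44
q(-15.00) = -324.17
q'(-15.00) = 45.96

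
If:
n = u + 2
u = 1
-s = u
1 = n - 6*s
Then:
No Solution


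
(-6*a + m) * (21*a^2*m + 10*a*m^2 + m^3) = -126*a^3*m - 39*a^2*m^2 + 4*a*m^3 + m^4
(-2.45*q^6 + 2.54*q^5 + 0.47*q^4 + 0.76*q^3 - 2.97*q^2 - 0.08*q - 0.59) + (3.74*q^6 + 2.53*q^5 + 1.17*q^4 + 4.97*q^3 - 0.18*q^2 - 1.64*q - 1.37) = 1.29*q^6 + 5.07*q^5 + 1.64*q^4 + 5.73*q^3 - 3.15*q^2 - 1.72*q - 1.96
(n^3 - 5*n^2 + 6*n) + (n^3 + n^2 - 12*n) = 2*n^3 - 4*n^2 - 6*n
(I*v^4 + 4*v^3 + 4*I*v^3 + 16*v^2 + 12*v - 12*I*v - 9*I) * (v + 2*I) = I*v^5 + 2*v^4 + 4*I*v^4 + 8*v^3 + 8*I*v^3 + 12*v^2 + 20*I*v^2 + 24*v + 15*I*v + 18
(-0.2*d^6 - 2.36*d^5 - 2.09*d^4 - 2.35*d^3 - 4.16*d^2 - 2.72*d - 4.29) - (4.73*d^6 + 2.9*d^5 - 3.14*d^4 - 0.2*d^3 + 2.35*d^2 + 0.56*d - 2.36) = -4.93*d^6 - 5.26*d^5 + 1.05*d^4 - 2.15*d^3 - 6.51*d^2 - 3.28*d - 1.93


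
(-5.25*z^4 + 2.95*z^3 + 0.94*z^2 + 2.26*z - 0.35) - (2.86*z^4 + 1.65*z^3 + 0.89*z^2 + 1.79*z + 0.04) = -8.11*z^4 + 1.3*z^3 + 0.0499999999999999*z^2 + 0.47*z - 0.39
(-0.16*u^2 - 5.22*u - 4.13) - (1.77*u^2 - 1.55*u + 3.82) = -1.93*u^2 - 3.67*u - 7.95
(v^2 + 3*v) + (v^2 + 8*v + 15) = 2*v^2 + 11*v + 15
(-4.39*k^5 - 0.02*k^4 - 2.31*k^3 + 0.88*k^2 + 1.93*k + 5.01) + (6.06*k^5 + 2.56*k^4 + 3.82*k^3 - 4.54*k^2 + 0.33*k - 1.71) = 1.67*k^5 + 2.54*k^4 + 1.51*k^3 - 3.66*k^2 + 2.26*k + 3.3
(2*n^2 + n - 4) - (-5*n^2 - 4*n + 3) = 7*n^2 + 5*n - 7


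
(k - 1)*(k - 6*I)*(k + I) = k^3 - k^2 - 5*I*k^2 + 6*k + 5*I*k - 6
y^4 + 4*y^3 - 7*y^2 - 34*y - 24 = (y - 3)*(y + 1)*(y + 2)*(y + 4)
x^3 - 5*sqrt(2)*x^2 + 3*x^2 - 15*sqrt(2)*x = x*(x + 3)*(x - 5*sqrt(2))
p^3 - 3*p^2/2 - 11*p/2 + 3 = (p - 3)*(p - 1/2)*(p + 2)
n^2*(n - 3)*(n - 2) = n^4 - 5*n^3 + 6*n^2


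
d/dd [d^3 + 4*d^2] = d*(3*d + 8)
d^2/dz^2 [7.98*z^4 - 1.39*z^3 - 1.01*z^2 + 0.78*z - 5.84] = 95.76*z^2 - 8.34*z - 2.02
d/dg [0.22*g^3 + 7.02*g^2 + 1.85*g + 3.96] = 0.66*g^2 + 14.04*g + 1.85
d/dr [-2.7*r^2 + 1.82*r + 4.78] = 1.82 - 5.4*r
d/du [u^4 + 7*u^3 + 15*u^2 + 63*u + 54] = 4*u^3 + 21*u^2 + 30*u + 63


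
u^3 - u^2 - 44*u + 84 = (u - 6)*(u - 2)*(u + 7)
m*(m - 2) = m^2 - 2*m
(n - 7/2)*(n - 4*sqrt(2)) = n^2 - 4*sqrt(2)*n - 7*n/2 + 14*sqrt(2)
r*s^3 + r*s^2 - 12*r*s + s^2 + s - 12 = (s - 3)*(s + 4)*(r*s + 1)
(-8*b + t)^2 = 64*b^2 - 16*b*t + t^2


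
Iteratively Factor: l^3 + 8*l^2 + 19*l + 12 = (l + 3)*(l^2 + 5*l + 4) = (l + 1)*(l + 3)*(l + 4)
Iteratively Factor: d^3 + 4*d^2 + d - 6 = (d + 3)*(d^2 + d - 2) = (d - 1)*(d + 3)*(d + 2)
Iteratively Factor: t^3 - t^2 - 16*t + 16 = (t - 1)*(t^2 - 16) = (t - 1)*(t + 4)*(t - 4)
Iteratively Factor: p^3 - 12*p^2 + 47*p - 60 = (p - 3)*(p^2 - 9*p + 20) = (p - 4)*(p - 3)*(p - 5)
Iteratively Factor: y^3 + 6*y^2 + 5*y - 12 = (y + 4)*(y^2 + 2*y - 3) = (y - 1)*(y + 4)*(y + 3)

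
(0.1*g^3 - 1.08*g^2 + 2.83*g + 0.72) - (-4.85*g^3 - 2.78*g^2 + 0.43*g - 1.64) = 4.95*g^3 + 1.7*g^2 + 2.4*g + 2.36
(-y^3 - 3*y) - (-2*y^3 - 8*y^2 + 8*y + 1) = y^3 + 8*y^2 - 11*y - 1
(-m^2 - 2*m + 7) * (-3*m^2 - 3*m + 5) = 3*m^4 + 9*m^3 - 20*m^2 - 31*m + 35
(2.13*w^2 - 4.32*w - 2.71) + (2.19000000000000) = 2.13*w^2 - 4.32*w - 0.52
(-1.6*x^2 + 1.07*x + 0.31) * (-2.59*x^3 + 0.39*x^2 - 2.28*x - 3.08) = 4.144*x^5 - 3.3953*x^4 + 3.2624*x^3 + 2.6093*x^2 - 4.0024*x - 0.9548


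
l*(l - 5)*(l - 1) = l^3 - 6*l^2 + 5*l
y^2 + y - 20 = (y - 4)*(y + 5)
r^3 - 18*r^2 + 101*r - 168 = (r - 8)*(r - 7)*(r - 3)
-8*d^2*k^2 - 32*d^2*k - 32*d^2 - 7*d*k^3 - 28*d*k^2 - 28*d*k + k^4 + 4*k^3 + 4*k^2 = (-8*d + k)*(d + k)*(k + 2)^2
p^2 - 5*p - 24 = (p - 8)*(p + 3)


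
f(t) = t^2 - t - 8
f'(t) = 2*t - 1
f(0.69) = -8.21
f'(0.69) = 0.38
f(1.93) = -6.21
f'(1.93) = 2.86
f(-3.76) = 9.90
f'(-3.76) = -8.52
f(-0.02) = -7.98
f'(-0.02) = -1.04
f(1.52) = -7.21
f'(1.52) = 2.04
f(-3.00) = 4.00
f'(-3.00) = -7.00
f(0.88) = -8.11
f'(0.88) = 0.76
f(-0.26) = -7.67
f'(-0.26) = -1.52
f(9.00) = 64.00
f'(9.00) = 17.00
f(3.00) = -2.00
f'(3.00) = 5.00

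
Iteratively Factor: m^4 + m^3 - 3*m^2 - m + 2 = (m - 1)*(m^3 + 2*m^2 - m - 2) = (m - 1)*(m + 2)*(m^2 - 1) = (m - 1)*(m + 1)*(m + 2)*(m - 1)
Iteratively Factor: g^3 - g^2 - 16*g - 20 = (g + 2)*(g^2 - 3*g - 10) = (g + 2)^2*(g - 5)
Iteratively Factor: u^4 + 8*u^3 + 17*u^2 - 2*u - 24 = (u + 4)*(u^3 + 4*u^2 + u - 6) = (u + 2)*(u + 4)*(u^2 + 2*u - 3) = (u - 1)*(u + 2)*(u + 4)*(u + 3)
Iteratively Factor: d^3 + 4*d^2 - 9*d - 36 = (d + 3)*(d^2 + d - 12) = (d - 3)*(d + 3)*(d + 4)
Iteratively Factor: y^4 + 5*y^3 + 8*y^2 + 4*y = (y + 1)*(y^3 + 4*y^2 + 4*y) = (y + 1)*(y + 2)*(y^2 + 2*y) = y*(y + 1)*(y + 2)*(y + 2)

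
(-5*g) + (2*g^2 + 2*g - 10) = 2*g^2 - 3*g - 10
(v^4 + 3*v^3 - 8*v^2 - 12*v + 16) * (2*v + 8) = 2*v^5 + 14*v^4 + 8*v^3 - 88*v^2 - 64*v + 128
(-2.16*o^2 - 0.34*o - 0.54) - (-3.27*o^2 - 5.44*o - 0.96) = 1.11*o^2 + 5.1*o + 0.42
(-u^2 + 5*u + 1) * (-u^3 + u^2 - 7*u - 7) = u^5 - 6*u^4 + 11*u^3 - 27*u^2 - 42*u - 7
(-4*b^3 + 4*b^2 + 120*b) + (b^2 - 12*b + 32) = -4*b^3 + 5*b^2 + 108*b + 32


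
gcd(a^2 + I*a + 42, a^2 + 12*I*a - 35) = a + 7*I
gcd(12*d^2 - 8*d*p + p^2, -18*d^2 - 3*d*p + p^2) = -6*d + p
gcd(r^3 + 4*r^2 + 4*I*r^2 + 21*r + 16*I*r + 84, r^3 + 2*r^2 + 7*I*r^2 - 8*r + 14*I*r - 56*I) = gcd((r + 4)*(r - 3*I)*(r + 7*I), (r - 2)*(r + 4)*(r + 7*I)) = r^2 + r*(4 + 7*I) + 28*I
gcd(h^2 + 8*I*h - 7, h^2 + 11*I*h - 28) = h + 7*I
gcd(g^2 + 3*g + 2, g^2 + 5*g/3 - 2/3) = g + 2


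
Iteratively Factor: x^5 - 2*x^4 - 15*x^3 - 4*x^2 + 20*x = (x + 2)*(x^4 - 4*x^3 - 7*x^2 + 10*x) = (x - 5)*(x + 2)*(x^3 + x^2 - 2*x) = (x - 5)*(x + 2)^2*(x^2 - x) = x*(x - 5)*(x + 2)^2*(x - 1)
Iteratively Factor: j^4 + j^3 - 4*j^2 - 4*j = (j)*(j^3 + j^2 - 4*j - 4) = j*(j - 2)*(j^2 + 3*j + 2) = j*(j - 2)*(j + 1)*(j + 2)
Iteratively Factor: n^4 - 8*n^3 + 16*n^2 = (n)*(n^3 - 8*n^2 + 16*n) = n*(n - 4)*(n^2 - 4*n) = n*(n - 4)^2*(n)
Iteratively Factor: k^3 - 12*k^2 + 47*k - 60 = (k - 5)*(k^2 - 7*k + 12) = (k - 5)*(k - 3)*(k - 4)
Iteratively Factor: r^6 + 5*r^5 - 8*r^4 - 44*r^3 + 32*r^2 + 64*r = (r - 2)*(r^5 + 7*r^4 + 6*r^3 - 32*r^2 - 32*r) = (r - 2)*(r + 4)*(r^4 + 3*r^3 - 6*r^2 - 8*r) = r*(r - 2)*(r + 4)*(r^3 + 3*r^2 - 6*r - 8) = r*(r - 2)*(r + 1)*(r + 4)*(r^2 + 2*r - 8) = r*(r - 2)^2*(r + 1)*(r + 4)*(r + 4)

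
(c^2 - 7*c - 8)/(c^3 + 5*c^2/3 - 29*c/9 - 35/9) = 9*(c - 8)/(9*c^2 + 6*c - 35)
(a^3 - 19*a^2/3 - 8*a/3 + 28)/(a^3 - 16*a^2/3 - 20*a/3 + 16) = (3*a - 7)/(3*a - 4)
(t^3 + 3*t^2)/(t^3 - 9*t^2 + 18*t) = t*(t + 3)/(t^2 - 9*t + 18)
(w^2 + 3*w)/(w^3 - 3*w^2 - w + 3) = w*(w + 3)/(w^3 - 3*w^2 - w + 3)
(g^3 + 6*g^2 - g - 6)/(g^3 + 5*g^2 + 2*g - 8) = (g^2 + 7*g + 6)/(g^2 + 6*g + 8)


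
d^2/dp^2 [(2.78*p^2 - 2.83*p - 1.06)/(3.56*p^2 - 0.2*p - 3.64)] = (-67.7738560000001*p^3 + 135.542016*p^2 - 215.505312*p + 50.231648)/(45.118016*p^6 - 7.60416*p^5 - 137.968512*p^4 + 15.54208*p^3 + 141.068928*p^2 - 7.94976*p - 48.228544)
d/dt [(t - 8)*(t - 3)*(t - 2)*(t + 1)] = 4*t^3 - 36*t^2 + 66*t - 2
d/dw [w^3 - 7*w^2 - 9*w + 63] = 3*w^2 - 14*w - 9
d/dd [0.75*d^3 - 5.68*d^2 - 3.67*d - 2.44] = 2.25*d^2 - 11.36*d - 3.67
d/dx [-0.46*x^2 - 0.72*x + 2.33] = -0.92*x - 0.72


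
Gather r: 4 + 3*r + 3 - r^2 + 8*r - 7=-r^2 + 11*r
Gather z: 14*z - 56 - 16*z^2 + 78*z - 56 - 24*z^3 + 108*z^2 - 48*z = -24*z^3 + 92*z^2 + 44*z - 112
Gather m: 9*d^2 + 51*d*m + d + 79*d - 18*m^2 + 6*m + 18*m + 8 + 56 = 9*d^2 + 80*d - 18*m^2 + m*(51*d + 24) + 64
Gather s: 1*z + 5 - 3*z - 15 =-2*z - 10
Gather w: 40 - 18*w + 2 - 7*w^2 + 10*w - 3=-7*w^2 - 8*w + 39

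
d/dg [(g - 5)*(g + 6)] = 2*g + 1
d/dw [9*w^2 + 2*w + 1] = 18*w + 2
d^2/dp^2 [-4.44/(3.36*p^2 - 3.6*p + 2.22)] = (100.251648*p^2 - 107.41248*p - 4.44*(6.72*p - 3.6)*(13.44*p - 7.2) + 66.237696)/(3.36*p^2 - 3.6*p + 2.22)^3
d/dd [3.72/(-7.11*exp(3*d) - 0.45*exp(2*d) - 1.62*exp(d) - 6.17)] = (79.3476*exp(2*d) + 3.348*exp(d) + 6.0264)*exp(d)/(7.11*exp(3*d) + 0.45*exp(2*d) + 1.62*exp(d) + 6.17)^2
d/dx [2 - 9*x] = -9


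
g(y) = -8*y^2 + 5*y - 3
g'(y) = 5 - 16*y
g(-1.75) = -36.25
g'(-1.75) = 33.00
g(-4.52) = -189.04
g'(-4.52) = 77.32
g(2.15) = -29.23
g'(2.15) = -29.40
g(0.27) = -2.23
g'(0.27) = 0.68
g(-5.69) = -290.46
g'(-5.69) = 96.04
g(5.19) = -192.54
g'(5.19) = -78.04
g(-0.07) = -3.39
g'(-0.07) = 6.12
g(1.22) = -8.81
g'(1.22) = -14.52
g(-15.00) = -1878.00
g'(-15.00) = 245.00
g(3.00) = -60.00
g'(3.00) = -43.00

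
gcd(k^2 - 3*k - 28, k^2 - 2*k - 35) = k - 7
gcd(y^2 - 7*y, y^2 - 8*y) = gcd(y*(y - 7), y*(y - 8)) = y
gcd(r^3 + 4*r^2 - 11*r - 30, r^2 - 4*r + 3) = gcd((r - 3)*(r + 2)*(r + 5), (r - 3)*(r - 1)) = r - 3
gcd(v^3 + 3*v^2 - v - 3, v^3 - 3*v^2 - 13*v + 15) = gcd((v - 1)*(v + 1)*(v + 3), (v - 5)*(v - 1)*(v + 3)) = v^2 + 2*v - 3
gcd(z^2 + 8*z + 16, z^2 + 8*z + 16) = z^2 + 8*z + 16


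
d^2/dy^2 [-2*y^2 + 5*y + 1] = -4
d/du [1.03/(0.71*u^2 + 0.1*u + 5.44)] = (-1.4626*u - 0.103)/(0.71*u^2 + 0.1*u + 5.44)^2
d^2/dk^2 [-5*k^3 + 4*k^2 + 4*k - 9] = 8 - 30*k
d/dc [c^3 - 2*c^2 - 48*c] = 3*c^2 - 4*c - 48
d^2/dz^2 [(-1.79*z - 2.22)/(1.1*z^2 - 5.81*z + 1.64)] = (-(1.79*z + 2.22)*(2.2*z - 5.81)*(4.4*z - 11.62) + (11.814*z - 15.9158)*(1.1*z^2 - 5.81*z + 1.64))/(1.1*z^2 - 5.81*z + 1.64)^3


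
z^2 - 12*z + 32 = (z - 8)*(z - 4)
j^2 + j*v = j*(j + v)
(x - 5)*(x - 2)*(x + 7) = x^3 - 39*x + 70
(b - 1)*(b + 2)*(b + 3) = b^3 + 4*b^2 + b - 6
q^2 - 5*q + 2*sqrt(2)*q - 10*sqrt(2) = (q - 5)*(q + 2*sqrt(2))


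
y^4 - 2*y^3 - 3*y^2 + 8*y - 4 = (y - 2)*(y - 1)^2*(y + 2)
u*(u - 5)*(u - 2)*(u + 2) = u^4 - 5*u^3 - 4*u^2 + 20*u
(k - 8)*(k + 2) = k^2 - 6*k - 16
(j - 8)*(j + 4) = j^2 - 4*j - 32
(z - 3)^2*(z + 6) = z^3 - 27*z + 54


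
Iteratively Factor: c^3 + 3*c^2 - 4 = (c + 2)*(c^2 + c - 2) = (c + 2)^2*(c - 1)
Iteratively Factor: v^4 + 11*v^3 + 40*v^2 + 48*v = (v + 4)*(v^3 + 7*v^2 + 12*v) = (v + 3)*(v + 4)*(v^2 + 4*v) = v*(v + 3)*(v + 4)*(v + 4)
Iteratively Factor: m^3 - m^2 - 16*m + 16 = (m - 4)*(m^2 + 3*m - 4) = (m - 4)*(m - 1)*(m + 4)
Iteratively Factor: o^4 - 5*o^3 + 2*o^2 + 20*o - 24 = (o - 3)*(o^3 - 2*o^2 - 4*o + 8) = (o - 3)*(o - 2)*(o^2 - 4) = (o - 3)*(o - 2)^2*(o + 2)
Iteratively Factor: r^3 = (r)*(r^2) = r^2*(r)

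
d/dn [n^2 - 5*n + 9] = 2*n - 5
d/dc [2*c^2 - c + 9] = 4*c - 1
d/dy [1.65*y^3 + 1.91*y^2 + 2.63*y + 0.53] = 4.95*y^2 + 3.82*y + 2.63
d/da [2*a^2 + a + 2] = 4*a + 1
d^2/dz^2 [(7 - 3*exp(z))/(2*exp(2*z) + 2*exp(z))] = (-3*exp(3*z) + 31*exp(2*z) + 21*exp(z) + 7)*exp(-z)/(2*(exp(3*z) + 3*exp(2*z) + 3*exp(z) + 1))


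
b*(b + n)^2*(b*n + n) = b^4*n + 2*b^3*n^2 + b^3*n + b^2*n^3 + 2*b^2*n^2 + b*n^3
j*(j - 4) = j^2 - 4*j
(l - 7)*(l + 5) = l^2 - 2*l - 35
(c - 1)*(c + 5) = c^2 + 4*c - 5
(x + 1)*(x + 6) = x^2 + 7*x + 6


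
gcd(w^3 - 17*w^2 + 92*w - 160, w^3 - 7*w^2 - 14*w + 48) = w - 8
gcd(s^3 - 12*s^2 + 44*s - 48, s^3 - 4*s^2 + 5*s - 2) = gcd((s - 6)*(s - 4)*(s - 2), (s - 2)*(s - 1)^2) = s - 2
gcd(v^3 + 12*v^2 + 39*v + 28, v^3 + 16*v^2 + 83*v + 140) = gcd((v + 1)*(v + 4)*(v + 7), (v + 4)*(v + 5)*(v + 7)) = v^2 + 11*v + 28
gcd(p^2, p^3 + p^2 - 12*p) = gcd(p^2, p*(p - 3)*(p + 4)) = p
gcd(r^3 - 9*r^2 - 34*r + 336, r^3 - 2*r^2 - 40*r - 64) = r - 8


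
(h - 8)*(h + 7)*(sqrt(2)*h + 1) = sqrt(2)*h^3 - sqrt(2)*h^2 + h^2 - 56*sqrt(2)*h - h - 56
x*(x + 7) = x^2 + 7*x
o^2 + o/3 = o*(o + 1/3)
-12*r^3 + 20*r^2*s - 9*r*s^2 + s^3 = (-6*r + s)*(-2*r + s)*(-r + s)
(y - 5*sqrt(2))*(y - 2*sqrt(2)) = y^2 - 7*sqrt(2)*y + 20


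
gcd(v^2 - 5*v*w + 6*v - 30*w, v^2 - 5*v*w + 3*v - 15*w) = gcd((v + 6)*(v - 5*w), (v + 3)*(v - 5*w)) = v - 5*w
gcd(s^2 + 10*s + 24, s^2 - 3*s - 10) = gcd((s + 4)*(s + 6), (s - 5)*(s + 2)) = 1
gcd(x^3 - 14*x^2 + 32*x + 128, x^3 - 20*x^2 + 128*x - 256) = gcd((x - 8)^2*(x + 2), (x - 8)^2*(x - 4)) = x^2 - 16*x + 64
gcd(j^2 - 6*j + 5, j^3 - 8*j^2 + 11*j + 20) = j - 5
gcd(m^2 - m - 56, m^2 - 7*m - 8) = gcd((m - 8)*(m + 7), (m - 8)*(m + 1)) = m - 8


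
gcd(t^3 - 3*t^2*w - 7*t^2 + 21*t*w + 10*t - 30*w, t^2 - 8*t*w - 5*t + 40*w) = t - 5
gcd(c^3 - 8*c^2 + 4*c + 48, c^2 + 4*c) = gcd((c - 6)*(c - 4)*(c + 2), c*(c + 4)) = 1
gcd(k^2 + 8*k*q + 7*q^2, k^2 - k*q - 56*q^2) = k + 7*q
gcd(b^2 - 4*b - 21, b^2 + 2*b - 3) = b + 3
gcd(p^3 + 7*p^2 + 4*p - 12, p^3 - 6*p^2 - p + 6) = p - 1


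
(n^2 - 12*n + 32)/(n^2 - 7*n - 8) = (n - 4)/(n + 1)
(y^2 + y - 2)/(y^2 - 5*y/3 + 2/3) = 3*(y + 2)/(3*y - 2)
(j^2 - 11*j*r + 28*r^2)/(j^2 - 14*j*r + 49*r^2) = (-j + 4*r)/(-j + 7*r)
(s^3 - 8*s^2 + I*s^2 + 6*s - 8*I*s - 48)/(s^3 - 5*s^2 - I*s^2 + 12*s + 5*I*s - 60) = (s^2 - 2*s*(4 + I) + 16*I)/(s^2 - s*(5 + 4*I) + 20*I)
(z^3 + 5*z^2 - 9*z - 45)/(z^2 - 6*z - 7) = (-z^3 - 5*z^2 + 9*z + 45)/(-z^2 + 6*z + 7)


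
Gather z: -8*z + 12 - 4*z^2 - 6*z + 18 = -4*z^2 - 14*z + 30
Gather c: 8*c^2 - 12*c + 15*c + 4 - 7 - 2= 8*c^2 + 3*c - 5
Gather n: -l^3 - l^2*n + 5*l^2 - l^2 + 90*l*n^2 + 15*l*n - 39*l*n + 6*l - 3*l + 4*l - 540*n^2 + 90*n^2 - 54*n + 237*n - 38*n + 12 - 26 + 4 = -l^3 + 4*l^2 + 7*l + n^2*(90*l - 450) + n*(-l^2 - 24*l + 145) - 10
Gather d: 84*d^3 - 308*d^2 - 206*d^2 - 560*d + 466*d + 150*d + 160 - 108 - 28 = 84*d^3 - 514*d^2 + 56*d + 24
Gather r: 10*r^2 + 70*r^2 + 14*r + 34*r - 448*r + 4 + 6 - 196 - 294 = 80*r^2 - 400*r - 480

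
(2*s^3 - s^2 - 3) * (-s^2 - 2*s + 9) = -2*s^5 - 3*s^4 + 20*s^3 - 6*s^2 + 6*s - 27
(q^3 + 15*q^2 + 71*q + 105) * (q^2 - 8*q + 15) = q^5 + 7*q^4 - 34*q^3 - 238*q^2 + 225*q + 1575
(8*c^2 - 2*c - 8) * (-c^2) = -8*c^4 + 2*c^3 + 8*c^2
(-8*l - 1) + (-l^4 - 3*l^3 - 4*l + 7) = -l^4 - 3*l^3 - 12*l + 6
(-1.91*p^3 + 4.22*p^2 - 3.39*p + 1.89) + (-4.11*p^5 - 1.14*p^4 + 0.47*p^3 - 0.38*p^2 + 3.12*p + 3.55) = -4.11*p^5 - 1.14*p^4 - 1.44*p^3 + 3.84*p^2 - 0.27*p + 5.44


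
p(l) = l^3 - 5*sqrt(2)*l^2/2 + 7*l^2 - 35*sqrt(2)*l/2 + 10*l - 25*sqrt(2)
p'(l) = 3*l^2 - 5*sqrt(2)*l + 14*l - 35*sqrt(2)/2 + 10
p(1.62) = -45.90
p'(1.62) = 4.35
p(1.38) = -46.48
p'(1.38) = 0.53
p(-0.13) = -33.38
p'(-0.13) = -15.60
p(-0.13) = -33.38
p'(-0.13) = -15.60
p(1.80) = -44.85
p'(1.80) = 7.44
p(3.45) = -3.94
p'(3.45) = 44.86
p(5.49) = 153.56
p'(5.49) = 113.71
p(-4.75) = 5.70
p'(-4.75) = 20.03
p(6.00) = 216.87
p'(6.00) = 134.82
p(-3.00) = 13.07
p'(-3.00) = -8.54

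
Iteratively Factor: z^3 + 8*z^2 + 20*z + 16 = (z + 4)*(z^2 + 4*z + 4) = (z + 2)*(z + 4)*(z + 2)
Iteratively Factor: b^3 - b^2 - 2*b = (b)*(b^2 - b - 2) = b*(b - 2)*(b + 1)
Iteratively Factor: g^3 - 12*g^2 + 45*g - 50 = (g - 5)*(g^2 - 7*g + 10) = (g - 5)*(g - 2)*(g - 5)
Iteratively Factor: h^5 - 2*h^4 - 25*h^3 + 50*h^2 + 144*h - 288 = (h + 4)*(h^4 - 6*h^3 - h^2 + 54*h - 72) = (h + 3)*(h + 4)*(h^3 - 9*h^2 + 26*h - 24) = (h - 3)*(h + 3)*(h + 4)*(h^2 - 6*h + 8) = (h - 3)*(h - 2)*(h + 3)*(h + 4)*(h - 4)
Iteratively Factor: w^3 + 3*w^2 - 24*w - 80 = (w - 5)*(w^2 + 8*w + 16) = (w - 5)*(w + 4)*(w + 4)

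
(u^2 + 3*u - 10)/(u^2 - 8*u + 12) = (u + 5)/(u - 6)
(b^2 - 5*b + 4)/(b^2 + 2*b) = (b^2 - 5*b + 4)/(b*(b + 2))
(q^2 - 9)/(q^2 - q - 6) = (q + 3)/(q + 2)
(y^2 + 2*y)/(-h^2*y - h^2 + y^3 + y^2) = y*(y + 2)/(-h^2*y - h^2 + y^3 + y^2)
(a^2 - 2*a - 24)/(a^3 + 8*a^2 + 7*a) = (a^2 - 2*a - 24)/(a*(a^2 + 8*a + 7))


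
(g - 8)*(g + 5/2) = g^2 - 11*g/2 - 20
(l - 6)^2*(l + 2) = l^3 - 10*l^2 + 12*l + 72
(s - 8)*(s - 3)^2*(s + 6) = s^4 - 8*s^3 - 27*s^2 + 270*s - 432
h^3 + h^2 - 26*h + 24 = (h - 4)*(h - 1)*(h + 6)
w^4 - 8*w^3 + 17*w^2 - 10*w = w*(w - 5)*(w - 2)*(w - 1)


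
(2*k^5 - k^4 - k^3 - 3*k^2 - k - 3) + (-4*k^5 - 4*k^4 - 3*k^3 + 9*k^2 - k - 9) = -2*k^5 - 5*k^4 - 4*k^3 + 6*k^2 - 2*k - 12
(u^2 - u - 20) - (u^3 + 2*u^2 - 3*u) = -u^3 - u^2 + 2*u - 20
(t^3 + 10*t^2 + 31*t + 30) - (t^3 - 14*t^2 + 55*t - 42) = 24*t^2 - 24*t + 72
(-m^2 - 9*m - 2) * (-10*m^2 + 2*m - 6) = 10*m^4 + 88*m^3 + 8*m^2 + 50*m + 12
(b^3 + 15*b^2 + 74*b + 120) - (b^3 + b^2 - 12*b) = 14*b^2 + 86*b + 120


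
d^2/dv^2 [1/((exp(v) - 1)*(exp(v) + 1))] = 4*(exp(2*v) + 1)*exp(2*v)/(exp(6*v) - 3*exp(4*v) + 3*exp(2*v) - 1)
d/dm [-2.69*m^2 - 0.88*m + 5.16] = -5.38*m - 0.88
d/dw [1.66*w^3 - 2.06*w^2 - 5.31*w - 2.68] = 4.98*w^2 - 4.12*w - 5.31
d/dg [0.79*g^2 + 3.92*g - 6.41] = 1.58*g + 3.92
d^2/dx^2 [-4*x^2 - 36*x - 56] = -8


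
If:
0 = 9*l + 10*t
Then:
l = -10*t/9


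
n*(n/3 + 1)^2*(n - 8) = n^4/9 - 2*n^3/9 - 13*n^2/3 - 8*n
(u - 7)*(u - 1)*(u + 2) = u^3 - 6*u^2 - 9*u + 14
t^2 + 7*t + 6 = (t + 1)*(t + 6)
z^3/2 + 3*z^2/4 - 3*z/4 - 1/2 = (z/2 + 1/4)*(z - 1)*(z + 2)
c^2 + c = c*(c + 1)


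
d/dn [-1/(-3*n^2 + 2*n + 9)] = 2*(1 - 3*n)/(-3*n^2 + 2*n + 9)^2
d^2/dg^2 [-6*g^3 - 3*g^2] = -36*g - 6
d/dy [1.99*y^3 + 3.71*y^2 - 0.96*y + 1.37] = 5.97*y^2 + 7.42*y - 0.96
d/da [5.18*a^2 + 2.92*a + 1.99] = 10.36*a + 2.92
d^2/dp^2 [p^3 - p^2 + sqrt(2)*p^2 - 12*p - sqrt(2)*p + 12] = 6*p - 2 + 2*sqrt(2)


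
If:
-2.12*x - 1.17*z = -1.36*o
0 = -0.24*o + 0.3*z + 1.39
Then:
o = 1.25*z + 5.79166666666667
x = 0.25*z + 3.71540880503145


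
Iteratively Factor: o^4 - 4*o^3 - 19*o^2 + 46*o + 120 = (o + 2)*(o^3 - 6*o^2 - 7*o + 60) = (o + 2)*(o + 3)*(o^2 - 9*o + 20) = (o - 4)*(o + 2)*(o + 3)*(o - 5)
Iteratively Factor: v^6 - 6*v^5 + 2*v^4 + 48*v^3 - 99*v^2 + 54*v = (v - 3)*(v^5 - 3*v^4 - 7*v^3 + 27*v^2 - 18*v) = (v - 3)^2*(v^4 - 7*v^2 + 6*v) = v*(v - 3)^2*(v^3 - 7*v + 6) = v*(v - 3)^2*(v - 2)*(v^2 + 2*v - 3) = v*(v - 3)^2*(v - 2)*(v + 3)*(v - 1)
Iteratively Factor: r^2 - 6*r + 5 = (r - 1)*(r - 5)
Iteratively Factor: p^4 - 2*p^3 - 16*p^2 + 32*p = (p)*(p^3 - 2*p^2 - 16*p + 32) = p*(p - 4)*(p^2 + 2*p - 8) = p*(p - 4)*(p + 4)*(p - 2)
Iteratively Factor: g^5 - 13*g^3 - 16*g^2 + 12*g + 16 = (g + 1)*(g^4 - g^3 - 12*g^2 - 4*g + 16) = (g - 1)*(g + 1)*(g^3 - 12*g - 16) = (g - 1)*(g + 1)*(g + 2)*(g^2 - 2*g - 8) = (g - 4)*(g - 1)*(g + 1)*(g + 2)*(g + 2)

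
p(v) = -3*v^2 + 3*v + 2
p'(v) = 3 - 6*v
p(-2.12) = -17.84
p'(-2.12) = 15.72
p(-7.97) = -212.47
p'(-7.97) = 50.82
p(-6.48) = -143.41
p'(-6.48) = 41.88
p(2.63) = -10.86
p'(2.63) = -12.78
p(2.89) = -14.39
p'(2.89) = -14.34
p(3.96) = -33.16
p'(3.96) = -20.76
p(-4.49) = -71.95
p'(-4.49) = 29.94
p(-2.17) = -18.64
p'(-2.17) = 16.02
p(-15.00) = -718.00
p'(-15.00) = 93.00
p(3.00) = -16.00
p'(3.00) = -15.00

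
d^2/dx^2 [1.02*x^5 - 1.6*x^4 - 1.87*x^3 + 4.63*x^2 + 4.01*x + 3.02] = 20.4*x^3 - 19.2*x^2 - 11.22*x + 9.26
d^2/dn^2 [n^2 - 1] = 2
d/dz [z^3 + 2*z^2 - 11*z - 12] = 3*z^2 + 4*z - 11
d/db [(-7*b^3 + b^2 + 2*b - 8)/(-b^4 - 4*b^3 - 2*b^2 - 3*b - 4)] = (-7*b^6 + 2*b^5 + 24*b^4 + 26*b^3 - 11*b^2 - 40*b - 32)/(b^8 + 8*b^7 + 20*b^6 + 22*b^5 + 36*b^4 + 44*b^3 + 25*b^2 + 24*b + 16)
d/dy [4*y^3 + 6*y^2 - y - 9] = 12*y^2 + 12*y - 1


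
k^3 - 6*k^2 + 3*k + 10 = (k - 5)*(k - 2)*(k + 1)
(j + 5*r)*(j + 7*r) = j^2 + 12*j*r + 35*r^2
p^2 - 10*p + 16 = (p - 8)*(p - 2)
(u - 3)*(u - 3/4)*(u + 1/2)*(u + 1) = u^4 - 9*u^3/4 - 23*u^2/8 + 3*u/2 + 9/8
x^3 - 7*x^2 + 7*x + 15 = (x - 5)*(x - 3)*(x + 1)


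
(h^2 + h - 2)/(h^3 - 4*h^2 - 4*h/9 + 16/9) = 9*(h^2 + h - 2)/(9*h^3 - 36*h^2 - 4*h + 16)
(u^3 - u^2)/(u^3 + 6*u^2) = (u - 1)/(u + 6)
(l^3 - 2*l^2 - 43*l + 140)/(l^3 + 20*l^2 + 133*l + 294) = (l^2 - 9*l + 20)/(l^2 + 13*l + 42)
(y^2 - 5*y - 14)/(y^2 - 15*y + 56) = (y + 2)/(y - 8)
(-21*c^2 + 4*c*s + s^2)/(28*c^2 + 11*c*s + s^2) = (-3*c + s)/(4*c + s)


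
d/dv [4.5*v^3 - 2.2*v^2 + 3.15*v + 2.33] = 13.5*v^2 - 4.4*v + 3.15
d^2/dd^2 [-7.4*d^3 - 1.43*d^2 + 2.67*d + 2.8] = -44.4*d - 2.86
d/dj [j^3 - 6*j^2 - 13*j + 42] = 3*j^2 - 12*j - 13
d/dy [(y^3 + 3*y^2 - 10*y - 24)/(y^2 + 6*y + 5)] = (y^4 + 12*y^3 + 43*y^2 + 78*y + 94)/(y^4 + 12*y^3 + 46*y^2 + 60*y + 25)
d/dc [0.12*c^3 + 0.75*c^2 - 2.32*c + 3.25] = 0.36*c^2 + 1.5*c - 2.32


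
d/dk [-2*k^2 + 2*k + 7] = 2 - 4*k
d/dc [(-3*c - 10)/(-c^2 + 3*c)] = (-3*c^2 - 20*c + 30)/(c^2*(c^2 - 6*c + 9))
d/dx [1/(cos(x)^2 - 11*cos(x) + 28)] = (2*cos(x) - 11)*sin(x)/(cos(x)^2 - 11*cos(x) + 28)^2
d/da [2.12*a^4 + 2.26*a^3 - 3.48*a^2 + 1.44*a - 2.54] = 8.48*a^3 + 6.78*a^2 - 6.96*a + 1.44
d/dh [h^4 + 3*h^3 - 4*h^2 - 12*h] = 4*h^3 + 9*h^2 - 8*h - 12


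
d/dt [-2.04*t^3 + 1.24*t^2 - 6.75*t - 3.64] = -6.12*t^2 + 2.48*t - 6.75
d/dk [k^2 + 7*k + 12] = 2*k + 7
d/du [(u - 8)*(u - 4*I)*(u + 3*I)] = 3*u^2 - 2*u*(8 + I) + 12 + 8*I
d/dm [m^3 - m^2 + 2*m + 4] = 3*m^2 - 2*m + 2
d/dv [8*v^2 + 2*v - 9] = 16*v + 2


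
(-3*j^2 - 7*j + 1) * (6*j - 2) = -18*j^3 - 36*j^2 + 20*j - 2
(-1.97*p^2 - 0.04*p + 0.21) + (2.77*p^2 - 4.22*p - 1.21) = 0.8*p^2 - 4.26*p - 1.0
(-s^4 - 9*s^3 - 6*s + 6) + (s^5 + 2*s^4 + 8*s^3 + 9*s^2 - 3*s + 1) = s^5 + s^4 - s^3 + 9*s^2 - 9*s + 7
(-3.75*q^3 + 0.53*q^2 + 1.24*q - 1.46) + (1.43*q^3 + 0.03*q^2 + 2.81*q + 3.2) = -2.32*q^3 + 0.56*q^2 + 4.05*q + 1.74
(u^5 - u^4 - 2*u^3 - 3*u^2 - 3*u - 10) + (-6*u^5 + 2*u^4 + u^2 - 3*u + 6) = -5*u^5 + u^4 - 2*u^3 - 2*u^2 - 6*u - 4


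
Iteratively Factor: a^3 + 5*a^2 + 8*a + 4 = (a + 2)*(a^2 + 3*a + 2) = (a + 2)^2*(a + 1)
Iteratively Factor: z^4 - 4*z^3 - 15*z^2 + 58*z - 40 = (z - 1)*(z^3 - 3*z^2 - 18*z + 40) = (z - 5)*(z - 1)*(z^2 + 2*z - 8) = (z - 5)*(z - 1)*(z + 4)*(z - 2)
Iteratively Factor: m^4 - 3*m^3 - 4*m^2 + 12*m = (m - 2)*(m^3 - m^2 - 6*m) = (m - 2)*(m + 2)*(m^2 - 3*m) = m*(m - 2)*(m + 2)*(m - 3)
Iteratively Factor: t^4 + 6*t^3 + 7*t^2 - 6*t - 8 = (t + 2)*(t^3 + 4*t^2 - t - 4) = (t - 1)*(t + 2)*(t^2 + 5*t + 4) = (t - 1)*(t + 2)*(t + 4)*(t + 1)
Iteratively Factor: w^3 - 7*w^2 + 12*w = (w - 3)*(w^2 - 4*w) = (w - 4)*(w - 3)*(w)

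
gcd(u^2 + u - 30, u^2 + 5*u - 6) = u + 6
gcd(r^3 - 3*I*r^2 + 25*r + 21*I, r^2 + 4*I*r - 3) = r^2 + 4*I*r - 3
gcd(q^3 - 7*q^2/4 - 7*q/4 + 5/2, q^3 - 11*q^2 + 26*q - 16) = q^2 - 3*q + 2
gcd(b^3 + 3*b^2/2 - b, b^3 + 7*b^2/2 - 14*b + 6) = b - 1/2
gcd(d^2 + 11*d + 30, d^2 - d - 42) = d + 6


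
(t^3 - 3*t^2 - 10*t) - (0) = t^3 - 3*t^2 - 10*t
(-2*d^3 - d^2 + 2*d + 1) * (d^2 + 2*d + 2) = -2*d^5 - 5*d^4 - 4*d^3 + 3*d^2 + 6*d + 2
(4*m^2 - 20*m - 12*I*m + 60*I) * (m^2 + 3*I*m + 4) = 4*m^4 - 20*m^3 + 52*m^2 - 260*m - 48*I*m + 240*I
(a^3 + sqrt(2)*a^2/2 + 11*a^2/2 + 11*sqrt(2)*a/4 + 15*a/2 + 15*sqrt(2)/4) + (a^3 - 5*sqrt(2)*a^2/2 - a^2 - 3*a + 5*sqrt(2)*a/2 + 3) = 2*a^3 - 2*sqrt(2)*a^2 + 9*a^2/2 + 9*a/2 + 21*sqrt(2)*a/4 + 3 + 15*sqrt(2)/4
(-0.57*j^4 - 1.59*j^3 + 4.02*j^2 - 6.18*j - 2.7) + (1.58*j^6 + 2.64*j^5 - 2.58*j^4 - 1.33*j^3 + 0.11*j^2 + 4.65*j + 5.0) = 1.58*j^6 + 2.64*j^5 - 3.15*j^4 - 2.92*j^3 + 4.13*j^2 - 1.53*j + 2.3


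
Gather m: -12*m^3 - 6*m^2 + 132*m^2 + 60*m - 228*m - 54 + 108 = -12*m^3 + 126*m^2 - 168*m + 54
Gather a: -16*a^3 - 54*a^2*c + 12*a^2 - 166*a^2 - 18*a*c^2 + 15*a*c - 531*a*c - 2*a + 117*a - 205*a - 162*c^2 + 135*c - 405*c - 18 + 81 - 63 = -16*a^3 + a^2*(-54*c - 154) + a*(-18*c^2 - 516*c - 90) - 162*c^2 - 270*c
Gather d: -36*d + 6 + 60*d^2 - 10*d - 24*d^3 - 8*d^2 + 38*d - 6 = -24*d^3 + 52*d^2 - 8*d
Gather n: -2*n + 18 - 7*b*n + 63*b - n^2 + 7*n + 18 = 63*b - n^2 + n*(5 - 7*b) + 36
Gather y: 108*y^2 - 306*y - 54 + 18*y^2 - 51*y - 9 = 126*y^2 - 357*y - 63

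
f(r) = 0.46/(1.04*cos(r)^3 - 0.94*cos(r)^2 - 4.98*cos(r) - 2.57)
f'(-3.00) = 0.02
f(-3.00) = 1.07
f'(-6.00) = -0.00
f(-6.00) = -0.06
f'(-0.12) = 0.00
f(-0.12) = -0.06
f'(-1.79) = 0.84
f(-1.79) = -0.30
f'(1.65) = -0.46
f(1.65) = -0.21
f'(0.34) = -0.01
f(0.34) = -0.06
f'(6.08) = 0.01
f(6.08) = -0.06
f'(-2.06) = 4.65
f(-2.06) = -0.84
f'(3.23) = 0.00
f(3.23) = 1.07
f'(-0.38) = 0.01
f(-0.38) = -0.06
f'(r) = 0.46*(3.12*sin(r)*cos(r)^2 - 1.88*sin(r)*cos(r) - 4.98*sin(r))/(1.04*cos(r)^3 - 0.94*cos(r)^2 - 4.98*cos(r) - 2.57)^2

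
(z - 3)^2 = z^2 - 6*z + 9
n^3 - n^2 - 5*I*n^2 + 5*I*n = n*(n - 1)*(n - 5*I)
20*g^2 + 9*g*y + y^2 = (4*g + y)*(5*g + y)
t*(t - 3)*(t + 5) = t^3 + 2*t^2 - 15*t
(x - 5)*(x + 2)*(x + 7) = x^3 + 4*x^2 - 31*x - 70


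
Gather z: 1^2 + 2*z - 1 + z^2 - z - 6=z^2 + z - 6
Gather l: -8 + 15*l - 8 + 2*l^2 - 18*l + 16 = 2*l^2 - 3*l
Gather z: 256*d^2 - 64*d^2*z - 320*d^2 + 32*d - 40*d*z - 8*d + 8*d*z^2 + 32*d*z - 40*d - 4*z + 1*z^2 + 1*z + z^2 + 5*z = -64*d^2 - 16*d + z^2*(8*d + 2) + z*(-64*d^2 - 8*d + 2)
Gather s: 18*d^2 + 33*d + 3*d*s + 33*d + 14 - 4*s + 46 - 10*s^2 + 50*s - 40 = 18*d^2 + 66*d - 10*s^2 + s*(3*d + 46) + 20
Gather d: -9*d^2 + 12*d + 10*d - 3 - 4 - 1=-9*d^2 + 22*d - 8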